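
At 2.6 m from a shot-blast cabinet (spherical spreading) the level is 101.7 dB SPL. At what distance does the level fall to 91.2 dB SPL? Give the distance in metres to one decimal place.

8.7 m

For a point source L₁ − L₂ = 20·log₁₀(r₂/r₁), so r₂ = r₁·10^((L₁−L₂)/20).
r₂ = 2.6·10^((101.7−91.2)/20) = 2.6·10^(10.5/20) = 8.71 m.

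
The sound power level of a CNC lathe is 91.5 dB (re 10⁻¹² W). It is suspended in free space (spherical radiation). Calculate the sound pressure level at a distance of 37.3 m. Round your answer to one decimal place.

49.1 dB

The power spreads over a sphere of area 4π·r², so L_p = L_w − 10·log₁₀(4π·r²).
4π·r² = 1.748e+04 m², 10·log₁₀ of that is 42.426 dB.
L_p = 91.5 − 42.426 = 49.07 dB.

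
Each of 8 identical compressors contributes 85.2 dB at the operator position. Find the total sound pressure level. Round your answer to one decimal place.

94.2 dB

N identical incoherent sources raise the level by 10·log₁₀ N.
L_total = 85.2 + 10·log₁₀(8) = 85.2 + 9.031 = 94.23 dB.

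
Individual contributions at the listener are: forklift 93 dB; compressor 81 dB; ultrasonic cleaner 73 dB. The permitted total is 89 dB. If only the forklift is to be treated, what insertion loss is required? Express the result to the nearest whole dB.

Fixed contribution from the other sources: Σ 10^(L/10) = 10^(81/10) + 10^(73/10) = 1.458e+08 (81.64 dB).
The limit corresponds to 10^(89/10) = 7.943e+08; subtracting the fixed part leaves 6.485e+08 for the forklift, i.e. 88.12 dB.
Required insertion loss = 93 − 88.12 = 4.88 dB.

5 dB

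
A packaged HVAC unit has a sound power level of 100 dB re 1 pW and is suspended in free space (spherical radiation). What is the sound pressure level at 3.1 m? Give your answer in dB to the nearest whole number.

79 dB

The power spreads over a sphere of area 4π·r², so L_p = L_w − 10·log₁₀(4π·r²).
4π·r² = 120.8 m², 10·log₁₀ of that is 20.819 dB.
L_p = 100 − 20.819 = 79.18 dB.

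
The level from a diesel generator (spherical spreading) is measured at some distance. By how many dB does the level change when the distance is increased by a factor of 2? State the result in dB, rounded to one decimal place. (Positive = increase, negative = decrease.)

-6.0 dB

Point-source spreading: ΔL = −20·log₁₀(r₂/r₁).
ΔL = −20·log₁₀(2) = -6.02 dB.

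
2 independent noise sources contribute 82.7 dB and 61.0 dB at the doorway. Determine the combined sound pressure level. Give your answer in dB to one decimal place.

82.7 dB

Incoherent sources combine by intensity addition: L_total = 10·log₁₀(Σ 10^(L_i/10)).
Σ 10^(L/10) = 10^(82.7/10) + 10^(61.0/10) = 1.875e+08.
L_total = 10·log₁₀(1.875e+08) = 82.73 dB.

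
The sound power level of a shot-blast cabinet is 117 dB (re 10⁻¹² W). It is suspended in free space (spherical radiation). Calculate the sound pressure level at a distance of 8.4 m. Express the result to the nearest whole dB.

88 dB

L_p = L_w − 10·log₁₀(4π·r²) with r = 8.4 m.
4π·r² = 886.7 m², 10·log₁₀ of that is 29.478 dB.
L_p = 117 − 29.478 = 87.52 dB.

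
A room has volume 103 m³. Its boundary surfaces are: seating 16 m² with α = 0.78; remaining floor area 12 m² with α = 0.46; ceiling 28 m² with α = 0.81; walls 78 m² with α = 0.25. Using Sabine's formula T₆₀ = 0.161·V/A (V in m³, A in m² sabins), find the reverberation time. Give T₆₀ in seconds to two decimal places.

0.28 s

Total absorption A = 16·0.78 + 12·0.46 + 28·0.81 + 78·0.25 = 60.18 m² sabins.
T₆₀ = 0.161 × 103 / 60.18 = 0.276 s.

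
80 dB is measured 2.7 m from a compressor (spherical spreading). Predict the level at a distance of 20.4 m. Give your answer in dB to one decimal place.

62.4 dB

For a point source, L₂ = L₁ − 20·log₁₀(r₂/r₁).
L₂ = 80 − 20·log₁₀(20.4/2.7) = 80 − 17.565 = 62.43 dB.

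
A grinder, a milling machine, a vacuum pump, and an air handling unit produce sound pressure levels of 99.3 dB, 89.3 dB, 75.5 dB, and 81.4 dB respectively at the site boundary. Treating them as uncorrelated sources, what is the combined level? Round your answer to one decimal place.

For uncorrelated sources the intensities add, so convert each level to linear form, sum, and take 10·log₁₀ of the total.
Σ 10^(L/10) = 10^(99.3/10) + 10^(89.3/10) + 10^(75.5/10) + 10^(81.4/10) = 9.536e+09.
L_total = 10·log₁₀(9.536e+09) = 99.79 dB.

99.8 dB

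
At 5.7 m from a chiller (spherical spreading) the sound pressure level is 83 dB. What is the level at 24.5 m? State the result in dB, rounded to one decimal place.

70.3 dB

Spherical spreading from a point source gives a 20·log₁₀(r₂/r₁) drop.
L₂ = 83 − 20·log₁₀(24.5/5.7) = 83 − 12.666 = 70.33 dB.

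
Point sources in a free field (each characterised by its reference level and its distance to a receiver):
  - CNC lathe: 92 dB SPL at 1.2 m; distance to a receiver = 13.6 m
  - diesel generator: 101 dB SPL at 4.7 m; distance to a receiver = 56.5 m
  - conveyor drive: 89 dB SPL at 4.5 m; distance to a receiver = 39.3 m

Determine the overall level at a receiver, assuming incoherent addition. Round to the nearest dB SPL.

First find each source's level at the receiver (point-source: −20·log₁₀(r/r_ref)), then combine on an intensity basis.
CNC lathe: 92 − 20·log₁₀(13.6/1.2) = 92 − 21.09 = 70.91 dB SPL.
diesel generator: 101 − 20·log₁₀(56.5/4.7) = 101 − 21.60 = 79.40 dB SPL.
conveyor drive: 89 − 20·log₁₀(39.3/4.5) = 89 − 18.82 = 70.18 dB SPL.
Σ 10^(L/10) = 1.099e+08 → L_total = 10·log₁₀(1.099e+08) = 80.41 dB SPL.

80 dB SPL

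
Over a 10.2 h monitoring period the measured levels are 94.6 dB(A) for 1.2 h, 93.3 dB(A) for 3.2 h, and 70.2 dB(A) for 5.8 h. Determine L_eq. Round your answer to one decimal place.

The energy average is taken in the linear domain: L_eq = 10·log₁₀[(Σ tᵢ·10^(Lᵢ/10))/T], T = 10.2 h.
Σ tᵢ·10^(Lᵢ/10) = 1.2·10^(94.6/10) + 3.2·10^(93.3/10) + 5.8·10^(70.2/10) = 1.036e+10.
L_eq = 10·log₁₀(1.036e+10/10.2) = 90.07 dB(A).

90.1 dB(A)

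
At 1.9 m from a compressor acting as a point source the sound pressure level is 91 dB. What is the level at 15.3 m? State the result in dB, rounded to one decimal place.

For a point source, L₂ = L₁ − 20·log₁₀(r₂/r₁).
L₂ = 91 − 20·log₁₀(15.3/1.9) = 91 − 18.119 = 72.88 dB.

72.9 dB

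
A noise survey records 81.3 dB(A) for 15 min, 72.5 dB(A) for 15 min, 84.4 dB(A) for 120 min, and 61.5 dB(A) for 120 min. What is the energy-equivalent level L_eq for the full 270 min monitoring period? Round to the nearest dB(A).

81 dB(A)

Weight each interval's intensity by its duration and average over T = 270 min:
Σ tᵢ·10^(Lᵢ/10) = 15·10^(81.3/10) + 15·10^(72.5/10) + 120·10^(84.4/10) + 120·10^(61.5/10) = 3.551e+10.
L_eq = 10·log₁₀(3.551e+10/270) = 81.19 dB(A).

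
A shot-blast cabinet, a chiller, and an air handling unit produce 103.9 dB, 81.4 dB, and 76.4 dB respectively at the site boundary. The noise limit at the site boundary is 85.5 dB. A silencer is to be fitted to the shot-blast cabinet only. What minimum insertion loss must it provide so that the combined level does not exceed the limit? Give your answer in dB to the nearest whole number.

The untreated sources together contribute 10^(81.4/10) + 10^(76.4/10) = 1.817e+08, i.e. 82.59 dB.
The limit corresponds to 10^(85.5/10) = 3.548e+08; subtracting the fixed part leaves 1.731e+08 for the shot-blast cabinet, i.e. 82.38 dB.
So the shot-blast cabinet must be reduced from 103.9 to 82.38 dB: IL = 21.52 dB.

22 dB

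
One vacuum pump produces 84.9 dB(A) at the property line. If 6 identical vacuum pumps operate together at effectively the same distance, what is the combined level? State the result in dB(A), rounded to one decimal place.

92.7 dB(A)

With 6 equal, uncorrelated contributions the intensity is 6× that of one unit, giving a rise of 10·log₁₀ 6.
L_total = 84.9 + 10·log₁₀(6) = 84.9 + 7.782 = 92.68 dB(A).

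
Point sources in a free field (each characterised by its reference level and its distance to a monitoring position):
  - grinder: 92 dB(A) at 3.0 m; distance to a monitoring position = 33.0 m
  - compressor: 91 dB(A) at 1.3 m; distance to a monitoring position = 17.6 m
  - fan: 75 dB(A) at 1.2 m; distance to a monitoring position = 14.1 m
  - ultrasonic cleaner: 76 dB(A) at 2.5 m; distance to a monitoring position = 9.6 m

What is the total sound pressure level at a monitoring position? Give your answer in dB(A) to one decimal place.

Apply inverse-square spreading to bring every level to the receiver, then sum 10^(L/10).
grinder: 92 − 20·log₁₀(33.0/3.0) = 92 − 20.83 = 71.17 dB(A).
compressor: 91 − 20·log₁₀(17.6/1.3) = 91 − 22.63 = 68.37 dB(A).
fan: 75 − 20·log₁₀(14.1/1.2) = 75 − 21.40 = 53.60 dB(A).
ultrasonic cleaner: 76 − 20·log₁₀(9.6/2.5) = 76 − 11.69 = 64.31 dB(A).
Σ 10^(L/10) = 2.290e+07 → L_total = 10·log₁₀(2.290e+07) = 73.60 dB(A).

73.6 dB(A)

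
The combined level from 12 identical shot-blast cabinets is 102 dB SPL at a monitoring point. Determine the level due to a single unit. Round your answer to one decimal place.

91.2 dB SPL

12 equal contributions raise the level by 10·log₁₀ 12 = 10.792 dB, so each unit alone gives 102 − 10.792.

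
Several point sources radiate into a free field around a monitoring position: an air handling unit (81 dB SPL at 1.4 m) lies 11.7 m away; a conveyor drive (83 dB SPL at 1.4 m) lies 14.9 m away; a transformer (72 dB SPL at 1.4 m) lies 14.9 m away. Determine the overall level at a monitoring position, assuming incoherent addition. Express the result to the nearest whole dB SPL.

First find each source's level at the receiver (point-source: −20·log₁₀(r/r_ref)), then combine on an intensity basis.
air handling unit: 81 − 20·log₁₀(11.7/1.4) = 81 − 18.44 = 62.56 dB SPL.
conveyor drive: 83 − 20·log₁₀(14.9/1.4) = 83 − 20.54 = 62.46 dB SPL.
transformer: 72 − 20·log₁₀(14.9/1.4) = 72 − 20.54 = 51.46 dB SPL.
Σ 10^(L/10) = 3.704e+06 → L_total = 10·log₁₀(3.704e+06) = 65.69 dB SPL.

66 dB SPL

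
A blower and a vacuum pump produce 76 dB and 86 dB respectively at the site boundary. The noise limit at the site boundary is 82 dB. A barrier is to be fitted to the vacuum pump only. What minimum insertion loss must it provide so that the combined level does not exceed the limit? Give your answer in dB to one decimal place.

5.3 dB

The untreated sources together contribute 10^(76/10) = 3.981e+07, i.e. 76.00 dB.
The limit corresponds to 10^(82/10) = 1.585e+08; subtracting the fixed part leaves 1.187e+08 for the vacuum pump, i.e. 80.74 dB.
Required insertion loss = 86 − 80.74 = 5.26 dB.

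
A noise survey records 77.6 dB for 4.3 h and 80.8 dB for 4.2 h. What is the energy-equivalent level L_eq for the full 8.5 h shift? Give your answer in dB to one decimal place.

79.5 dB

Weight each interval's intensity by its duration and average over T = 8.5 h:
Σ tᵢ·10^(Lᵢ/10) = 4.3·10^(77.6/10) + 4.2·10^(80.8/10) = 7.524e+08.
L_eq = 10·log₁₀(7.524e+08/8.5) = 79.47 dB.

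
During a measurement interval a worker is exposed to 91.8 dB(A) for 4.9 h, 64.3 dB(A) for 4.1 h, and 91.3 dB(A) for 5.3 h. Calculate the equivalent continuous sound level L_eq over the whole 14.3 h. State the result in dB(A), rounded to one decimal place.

90.1 dB(A)

The energy average is taken in the linear domain: L_eq = 10·log₁₀[(Σ tᵢ·10^(Lᵢ/10))/T], T = 14.3 h.
Σ tᵢ·10^(Lᵢ/10) = 4.9·10^(91.8/10) + 4.1·10^(64.3/10) + 5.3·10^(91.3/10) = 1.458e+10.
L_eq = 10·log₁₀(1.458e+10/14.3) = 90.08 dB(A).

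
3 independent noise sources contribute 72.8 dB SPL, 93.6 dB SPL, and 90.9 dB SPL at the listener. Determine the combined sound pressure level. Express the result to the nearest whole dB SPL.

For uncorrelated sources the intensities add, so convert each level to linear form, sum, and take 10·log₁₀ of the total.
Σ 10^(L/10) = 10^(72.8/10) + 10^(93.6/10) + 10^(90.9/10) = 3.540e+09.
L_total = 10·log₁₀(3.540e+09) = 95.49 dB SPL.

95 dB SPL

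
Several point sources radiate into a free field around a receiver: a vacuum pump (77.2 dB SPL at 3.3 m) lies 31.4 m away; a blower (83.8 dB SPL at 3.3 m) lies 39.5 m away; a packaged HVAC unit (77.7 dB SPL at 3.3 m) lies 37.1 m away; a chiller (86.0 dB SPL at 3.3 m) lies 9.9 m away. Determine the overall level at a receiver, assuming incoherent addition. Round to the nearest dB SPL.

Apply inverse-square spreading to bring every level to the receiver, then sum 10^(L/10).
vacuum pump: 77.2 − 20·log₁₀(31.4/3.3) = 77.2 − 19.57 = 57.63 dB SPL.
blower: 83.8 − 20·log₁₀(39.5/3.3) = 83.8 − 21.56 = 62.24 dB SPL.
packaged HVAC unit: 77.7 − 20·log₁₀(37.1/3.3) = 77.7 − 21.02 = 56.68 dB SPL.
chiller: 86.0 − 20·log₁₀(9.9/3.3) = 86.0 − 9.54 = 76.46 dB SPL.
Σ 10^(L/10) = 4.695e+07 → L_total = 10·log₁₀(4.695e+07) = 76.72 dB SPL.

77 dB SPL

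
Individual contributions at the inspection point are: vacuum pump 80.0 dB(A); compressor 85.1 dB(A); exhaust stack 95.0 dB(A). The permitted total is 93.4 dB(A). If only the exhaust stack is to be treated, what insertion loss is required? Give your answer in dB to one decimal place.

Fixed contribution from the other sources: Σ 10^(L/10) = 10^(80.0/10) + 10^(85.1/10) = 4.236e+08 (86.27 dB(A)).
The limit corresponds to 10^(93.4/10) = 2.188e+09; subtracting the fixed part leaves 1.764e+09 for the exhaust stack, i.e. 92.47 dB(A).
So the exhaust stack must be reduced from 95.0 to 92.47 dB(A): IL = 2.53 dB.

2.5 dB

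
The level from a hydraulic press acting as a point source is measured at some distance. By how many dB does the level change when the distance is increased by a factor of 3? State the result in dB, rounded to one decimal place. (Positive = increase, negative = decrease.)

-9.5 dB

With spherical spreading the level changes by −20·log₁₀(r₂/r₁).
ΔL = −20·log₁₀(3) = -9.54 dB.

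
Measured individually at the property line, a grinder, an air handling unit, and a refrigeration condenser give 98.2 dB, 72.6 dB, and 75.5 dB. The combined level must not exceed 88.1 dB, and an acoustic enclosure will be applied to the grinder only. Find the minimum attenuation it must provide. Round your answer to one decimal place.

Fixed contribution from the other sources: Σ 10^(L/10) = 10^(72.6/10) + 10^(75.5/10) = 5.368e+07 (77.30 dB).
To meet 88.1 dB overall, the treated grinder may contribute at most 10^(88.1/10) − 5.368e+07 = 5.920e+08, i.e. 87.72 dB.
So the grinder must be reduced from 98.2 to 87.72 dB: IL = 10.48 dB.

10.5 dB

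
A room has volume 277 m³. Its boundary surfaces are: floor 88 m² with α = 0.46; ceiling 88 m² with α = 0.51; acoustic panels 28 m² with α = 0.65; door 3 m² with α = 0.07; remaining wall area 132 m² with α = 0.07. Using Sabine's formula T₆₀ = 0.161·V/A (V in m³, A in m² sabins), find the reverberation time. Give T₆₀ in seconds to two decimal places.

Total absorption A = 88·0.46 + 88·0.51 + 28·0.65 + 3·0.07 + 132·0.07 = 113.01 m² sabins.
T₆₀ = 0.161·V/A = 0.161·277/113.01 = 0.395 s.

0.39 s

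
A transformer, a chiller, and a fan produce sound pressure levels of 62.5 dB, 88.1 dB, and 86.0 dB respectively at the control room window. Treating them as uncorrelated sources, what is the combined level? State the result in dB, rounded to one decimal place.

Incoherent sources combine by intensity addition: L_total = 10·log₁₀(Σ 10^(L_i/10)).
Σ 10^(L/10) = 10^(62.5/10) + 10^(88.1/10) + 10^(86.0/10) = 1.046e+09.
L_total = 10·log₁₀(1.046e+09) = 90.19 dB.

90.2 dB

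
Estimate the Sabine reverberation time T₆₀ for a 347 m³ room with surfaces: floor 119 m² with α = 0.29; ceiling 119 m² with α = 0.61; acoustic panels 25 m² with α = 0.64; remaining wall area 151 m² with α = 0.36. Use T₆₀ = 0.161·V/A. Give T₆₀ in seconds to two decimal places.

0.31 s

Total absorption A = 119·0.29 + 119·0.61 + 25·0.64 + 151·0.36 = 177.46 m² sabins.
T₆₀ = 0.161·V/A = 0.161·347/177.46 = 0.315 s.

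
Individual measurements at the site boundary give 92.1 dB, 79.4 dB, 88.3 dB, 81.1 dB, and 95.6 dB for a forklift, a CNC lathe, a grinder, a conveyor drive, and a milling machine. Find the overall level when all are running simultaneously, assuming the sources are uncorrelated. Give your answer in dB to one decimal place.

For uncorrelated sources the intensities add, so convert each level to linear form, sum, and take 10·log₁₀ of the total.
Σ 10^(L/10) = 10^(92.1/10) + 10^(79.4/10) + 10^(88.3/10) + 10^(81.1/10) + 10^(95.6/10) = 6.145e+09.
L_total = 10·log₁₀(6.145e+09) = 97.88 dB.

97.9 dB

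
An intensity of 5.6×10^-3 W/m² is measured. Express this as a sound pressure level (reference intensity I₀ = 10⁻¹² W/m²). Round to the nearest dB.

97 dB

Dividing by I₀ shifts the exponent by 12: I/I₀ = 5.6×10^9.
L = 10·(0.7482 + 9) = 97.48 dB.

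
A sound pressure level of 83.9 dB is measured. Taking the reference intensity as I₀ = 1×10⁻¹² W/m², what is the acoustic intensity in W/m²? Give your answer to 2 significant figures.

0.00025 W/m²

I = I₀·10^(L/10) = 10⁻¹² × 10^(83.9/10) = 10^(-3.610).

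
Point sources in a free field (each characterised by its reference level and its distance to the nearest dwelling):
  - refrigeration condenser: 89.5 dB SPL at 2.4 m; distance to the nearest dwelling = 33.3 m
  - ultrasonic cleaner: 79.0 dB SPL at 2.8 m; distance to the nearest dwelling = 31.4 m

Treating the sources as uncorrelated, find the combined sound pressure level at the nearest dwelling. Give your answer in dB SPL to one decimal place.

Propagate each source to the receiver with L = L_ref − 20·log₁₀(r/r_ref), then add intensities.
refrigeration condenser: 89.5 − 20·log₁₀(33.3/2.4) = 89.5 − 22.84 = 66.66 dB SPL.
ultrasonic cleaner: 79.0 − 20·log₁₀(31.4/2.8) = 79.0 − 21.00 = 58.00 dB SPL.
Σ 10^(L/10) = 5.261e+06 → L_total = 10·log₁₀(5.261e+06) = 67.21 dB SPL.

67.2 dB SPL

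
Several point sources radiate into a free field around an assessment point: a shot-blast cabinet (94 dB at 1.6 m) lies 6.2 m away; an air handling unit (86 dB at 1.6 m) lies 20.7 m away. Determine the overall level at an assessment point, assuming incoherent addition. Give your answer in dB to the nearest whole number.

82 dB

Propagate each source to the receiver with L = L_ref − 20·log₁₀(r/r_ref), then add intensities.
shot-blast cabinet: 94 − 20·log₁₀(6.2/1.6) = 94 − 11.77 = 82.23 dB.
air handling unit: 86 − 20·log₁₀(20.7/1.6) = 86 − 22.24 = 63.76 dB.
Σ 10^(L/10) = 1.697e+08 → L_total = 10·log₁₀(1.697e+08) = 82.30 dB.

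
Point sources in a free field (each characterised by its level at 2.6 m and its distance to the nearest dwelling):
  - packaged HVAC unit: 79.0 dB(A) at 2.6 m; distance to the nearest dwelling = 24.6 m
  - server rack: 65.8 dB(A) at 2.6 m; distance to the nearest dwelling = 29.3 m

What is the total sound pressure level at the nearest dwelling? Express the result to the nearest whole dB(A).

60 dB(A)

Apply inverse-square spreading to bring every level to the receiver, then sum 10^(L/10).
packaged HVAC unit: 79.0 − 20·log₁₀(24.6/2.6) = 79.0 − 19.52 = 59.48 dB(A).
server rack: 65.8 − 20·log₁₀(29.3/2.6) = 65.8 − 21.04 = 44.76 dB(A).
Σ 10^(L/10) = 9.172e+05 → L_total = 10·log₁₀(9.172e+05) = 59.62 dB(A).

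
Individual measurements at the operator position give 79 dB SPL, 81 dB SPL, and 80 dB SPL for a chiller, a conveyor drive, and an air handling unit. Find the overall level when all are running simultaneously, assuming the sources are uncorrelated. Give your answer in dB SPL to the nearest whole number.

85 dB SPL

Incoherent sources combine by intensity addition: L_total = 10·log₁₀(Σ 10^(L_i/10)).
Σ 10^(L/10) = 10^(79/10) + 10^(81/10) + 10^(80/10) = 3.053e+08.
L_total = 10·log₁₀(3.053e+08) = 84.85 dB SPL.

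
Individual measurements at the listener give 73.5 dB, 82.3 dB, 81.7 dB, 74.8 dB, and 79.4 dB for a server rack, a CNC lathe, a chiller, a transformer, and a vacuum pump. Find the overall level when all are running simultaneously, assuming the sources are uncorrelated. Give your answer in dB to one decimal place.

For uncorrelated sources the intensities add, so convert each level to linear form, sum, and take 10·log₁₀ of the total.
Σ 10^(L/10) = 10^(73.5/10) + 10^(82.3/10) + 10^(81.7/10) + 10^(74.8/10) + 10^(79.4/10) = 4.574e+08.
L_total = 10·log₁₀(4.574e+08) = 86.60 dB.

86.6 dB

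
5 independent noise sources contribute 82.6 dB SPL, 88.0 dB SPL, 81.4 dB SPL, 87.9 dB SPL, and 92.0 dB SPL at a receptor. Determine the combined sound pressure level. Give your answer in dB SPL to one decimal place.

For uncorrelated sources the intensities add, so convert each level to linear form, sum, and take 10·log₁₀ of the total.
Σ 10^(L/10) = 10^(82.6/10) + 10^(88.0/10) + 10^(81.4/10) + 10^(87.9/10) + 10^(92.0/10) = 3.152e+09.
L_total = 10·log₁₀(3.152e+09) = 94.99 dB SPL.

95.0 dB SPL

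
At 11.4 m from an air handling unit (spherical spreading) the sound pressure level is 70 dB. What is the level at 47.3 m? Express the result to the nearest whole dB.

58 dB

Point-source attenuation: ΔL = 20·log₁₀(r₂/r₁) = 20·log₁₀(47.3/11.4) = 12.359 dB.
L₂ = 70 − 20·log₁₀(47.3/11.4) = 70 − 12.359 = 57.64 dB.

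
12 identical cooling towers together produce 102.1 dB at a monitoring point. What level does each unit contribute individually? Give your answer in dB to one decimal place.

91.3 dB

12 equal contributions raise the level by 10·log₁₀ 12 = 10.792 dB, so each unit alone gives 102.1 − 10.792.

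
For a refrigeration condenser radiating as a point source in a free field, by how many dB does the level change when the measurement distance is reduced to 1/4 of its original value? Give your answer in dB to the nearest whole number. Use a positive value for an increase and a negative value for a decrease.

+12 dB

Point-source spreading: ΔL = −20·log₁₀(r₂/r₁).
ΔL = −20·log₁₀(0.25) = +12.04 dB.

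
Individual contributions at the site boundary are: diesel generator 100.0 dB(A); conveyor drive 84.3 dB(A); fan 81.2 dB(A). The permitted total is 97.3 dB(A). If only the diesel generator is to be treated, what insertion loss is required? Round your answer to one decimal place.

3.0 dB

Fixed contribution from the other sources: Σ 10^(L/10) = 10^(84.3/10) + 10^(81.2/10) = 4.010e+08 (86.03 dB(A)).
To meet 97.3 dB(A) overall, the treated diesel generator may contribute at most 10^(97.3/10) − 4.010e+08 = 4.969e+09, i.e. 96.96 dB(A).
Required insertion loss = 100.0 − 96.96 = 3.04 dB.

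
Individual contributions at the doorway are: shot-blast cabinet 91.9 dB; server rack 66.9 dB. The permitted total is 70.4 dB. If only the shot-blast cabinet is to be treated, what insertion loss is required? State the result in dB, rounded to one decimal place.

Fixed contribution from the other source: Σ 10^(L/10) = 10^(66.9/10) = 4.898e+06 (66.90 dB).
The limit corresponds to 10^(70.4/10) = 1.096e+07; subtracting the fixed part leaves 6.067e+06 for the shot-blast cabinet, i.e. 67.83 dB.
Required insertion loss = 91.9 − 67.83 = 24.07 dB.

24.1 dB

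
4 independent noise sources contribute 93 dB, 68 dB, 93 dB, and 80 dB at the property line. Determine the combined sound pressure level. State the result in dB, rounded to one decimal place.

For uncorrelated sources the intensities add, so convert each level to linear form, sum, and take 10·log₁₀ of the total.
Σ 10^(L/10) = 10^(93/10) + 10^(68/10) + 10^(93/10) + 10^(80/10) = 4.097e+09.
L_total = 10·log₁₀(4.097e+09) = 96.12 dB.

96.1 dB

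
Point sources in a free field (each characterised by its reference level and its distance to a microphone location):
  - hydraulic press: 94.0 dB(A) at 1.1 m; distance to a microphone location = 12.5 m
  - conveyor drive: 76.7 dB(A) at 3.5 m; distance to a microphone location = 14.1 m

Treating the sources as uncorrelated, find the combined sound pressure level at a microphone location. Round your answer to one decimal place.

73.5 dB(A)

First find each source's level at the receiver (point-source: −20·log₁₀(r/r_ref)), then combine on an intensity basis.
hydraulic press: 94.0 − 20·log₁₀(12.5/1.1) = 94.0 − 21.11 = 72.89 dB(A).
conveyor drive: 76.7 − 20·log₁₀(14.1/3.5) = 76.7 − 12.10 = 64.60 dB(A).
Σ 10^(L/10) = 2.233e+07 → L_total = 10·log₁₀(2.233e+07) = 73.49 dB(A).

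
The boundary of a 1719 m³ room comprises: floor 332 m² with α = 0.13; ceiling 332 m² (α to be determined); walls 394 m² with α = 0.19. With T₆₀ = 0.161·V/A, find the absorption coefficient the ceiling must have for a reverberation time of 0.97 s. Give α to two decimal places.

From T₆₀ = 0.161·V/A, the target T₆₀ = 0.97 s needs A = 0.161·1719/0.97 = 285.32 m².
Absorption from the other surfaces = 332·0.13 + 394·0.19 = 118.02 m², so the ceiling must supply 167.30 m² over 332 m².
α = 167.30/332 = 0.504.

0.50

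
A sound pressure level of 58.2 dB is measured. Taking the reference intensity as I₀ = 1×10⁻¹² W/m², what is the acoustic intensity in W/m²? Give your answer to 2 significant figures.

L = 10·log₁₀(I/I₀) ⇒ I = I₀·10^(L/10) = 10⁻¹² × 10^5.82.

6.6e-07 W/m²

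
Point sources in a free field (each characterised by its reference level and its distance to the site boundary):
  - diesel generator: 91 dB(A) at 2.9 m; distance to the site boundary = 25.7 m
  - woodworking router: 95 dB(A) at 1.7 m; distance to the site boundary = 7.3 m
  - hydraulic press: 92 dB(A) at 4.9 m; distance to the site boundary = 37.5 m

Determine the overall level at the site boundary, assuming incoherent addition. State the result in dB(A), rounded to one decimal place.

Apply inverse-square spreading to bring every level to the receiver, then sum 10^(L/10).
diesel generator: 91 − 20·log₁₀(25.7/2.9) = 91 − 18.95 = 72.05 dB(A).
woodworking router: 95 − 20·log₁₀(7.3/1.7) = 95 − 12.66 = 82.34 dB(A).
hydraulic press: 92 − 20·log₁₀(37.5/4.9) = 92 − 17.68 = 74.32 dB(A).
Σ 10^(L/10) = 2.146e+08 → L_total = 10·log₁₀(2.146e+08) = 83.32 dB(A).

83.3 dB(A)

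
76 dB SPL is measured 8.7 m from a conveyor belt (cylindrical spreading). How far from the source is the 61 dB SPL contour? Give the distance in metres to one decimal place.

275.1 m

For a line source L₁ − L₂ = 10·log₁₀(r₂/r₁), so r₂ = r₁·10^((L₁−L₂)/10).
r₂ = 8.7·10^((76−61)/10) = 8.7·10^(15.0/10) = 275.12 m.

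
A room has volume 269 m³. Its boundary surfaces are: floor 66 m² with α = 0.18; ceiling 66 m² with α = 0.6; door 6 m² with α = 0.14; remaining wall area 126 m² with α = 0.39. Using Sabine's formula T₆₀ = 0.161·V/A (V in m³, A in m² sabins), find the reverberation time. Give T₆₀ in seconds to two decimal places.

A = Σ Sᵢαᵢ = 66·0.18 + 66·0.6 + 6·0.14 + 126·0.39 = 101.46 m².
T₆₀ = 0.161·V/A = 0.161·269/101.46 = 0.427 s.

0.43 s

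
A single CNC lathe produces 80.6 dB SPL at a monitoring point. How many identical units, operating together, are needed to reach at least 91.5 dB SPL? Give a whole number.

13

The shortfall is 91.5 − 80.6 = 10.9 dB, and N units add 10·log₁₀ N, so need 10·log₁₀ N ≥ 10.9.
N ≥ 10^(10.9/10) = 12.303, so N = 13.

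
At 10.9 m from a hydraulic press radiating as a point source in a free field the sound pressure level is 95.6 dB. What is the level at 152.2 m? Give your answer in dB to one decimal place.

72.7 dB

Point-source attenuation: ΔL = 20·log₁₀(r₂/r₁) = 20·log₁₀(152.2/10.9) = 22.900 dB.
L₂ = 95.6 − 20·log₁₀(152.2/10.9) = 95.6 − 22.900 = 72.70 dB.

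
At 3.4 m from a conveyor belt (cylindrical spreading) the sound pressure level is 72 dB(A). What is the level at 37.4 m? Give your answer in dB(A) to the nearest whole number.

62 dB(A)

For a line source, L₂ = L₁ − 10·log₁₀(r₂/r₁).
L₂ = 72 − 10·log₁₀(37.4/3.4) = 72 − 10.414 = 61.59 dB(A).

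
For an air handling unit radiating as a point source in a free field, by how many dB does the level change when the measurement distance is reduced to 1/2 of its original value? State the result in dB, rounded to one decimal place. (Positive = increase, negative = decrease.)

+6.0 dB

Point-source spreading: ΔL = −20·log₁₀(r₂/r₁).
ΔL = −20·log₁₀(0.5) = +6.02 dB.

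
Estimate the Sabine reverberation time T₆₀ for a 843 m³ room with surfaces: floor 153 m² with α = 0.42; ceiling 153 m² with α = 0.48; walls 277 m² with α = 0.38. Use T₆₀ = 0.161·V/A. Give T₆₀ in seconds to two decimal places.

0.56 s

Total absorption A = 153·0.42 + 153·0.48 + 277·0.38 = 242.96 m² sabins.
T₆₀ = 0.161·V/A = 0.161·843/242.96 = 0.559 s.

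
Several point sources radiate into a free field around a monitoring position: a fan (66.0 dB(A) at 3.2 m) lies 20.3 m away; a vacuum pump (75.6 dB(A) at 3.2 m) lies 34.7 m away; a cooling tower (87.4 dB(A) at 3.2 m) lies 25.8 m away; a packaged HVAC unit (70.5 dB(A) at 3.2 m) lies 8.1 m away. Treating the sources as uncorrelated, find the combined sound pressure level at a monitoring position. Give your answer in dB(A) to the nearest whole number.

Propagate each source to the receiver with L = L_ref − 20·log₁₀(r/r_ref), then add intensities.
fan: 66.0 − 20·log₁₀(20.3/3.2) = 66.0 − 16.05 = 49.95 dB(A).
vacuum pump: 75.6 − 20·log₁₀(34.7/3.2) = 75.6 − 20.70 = 54.90 dB(A).
cooling tower: 87.4 − 20·log₁₀(25.8/3.2) = 87.4 − 18.13 = 69.27 dB(A).
packaged HVAC unit: 70.5 − 20·log₁₀(8.1/3.2) = 70.5 − 8.07 = 62.43 dB(A).
Σ 10^(L/10) = 1.061e+07 → L_total = 10·log₁₀(1.061e+07) = 70.26 dB(A).

70 dB(A)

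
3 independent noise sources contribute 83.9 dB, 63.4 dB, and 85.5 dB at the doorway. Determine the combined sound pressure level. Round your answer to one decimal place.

87.8 dB

Incoherent sources combine by intensity addition: L_total = 10·log₁₀(Σ 10^(L_i/10)).
Σ 10^(L/10) = 10^(83.9/10) + 10^(63.4/10) + 10^(85.5/10) = 6.025e+08.
L_total = 10·log₁₀(6.025e+08) = 87.80 dB.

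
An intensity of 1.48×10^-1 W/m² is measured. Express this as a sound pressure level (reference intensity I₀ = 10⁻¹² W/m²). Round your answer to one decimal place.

111.7 dB

Dividing by I₀ shifts the exponent by 12: I/I₀ = 1.48×10^11.
L = 10·(0.1703 + 11) = 111.70 dB.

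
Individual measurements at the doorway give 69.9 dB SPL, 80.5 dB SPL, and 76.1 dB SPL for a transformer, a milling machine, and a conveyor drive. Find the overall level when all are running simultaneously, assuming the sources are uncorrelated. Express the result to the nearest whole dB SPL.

82 dB SPL

For uncorrelated sources the intensities add, so convert each level to linear form, sum, and take 10·log₁₀ of the total.
Σ 10^(L/10) = 10^(69.9/10) + 10^(80.5/10) + 10^(76.1/10) = 1.627e+08.
L_total = 10·log₁₀(1.627e+08) = 82.11 dB SPL.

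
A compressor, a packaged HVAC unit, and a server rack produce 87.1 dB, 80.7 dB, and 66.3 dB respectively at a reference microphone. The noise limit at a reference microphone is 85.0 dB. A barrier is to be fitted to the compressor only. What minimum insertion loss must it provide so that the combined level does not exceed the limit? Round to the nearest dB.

4 dB

Everything except the compressor sums to 10^(80.7/10) + 10^(66.3/10) = 1.218e+08 in linear terms, 80.85 dB.
The limit corresponds to 10^(85.0/10) = 3.162e+08; subtracting the fixed part leaves 1.945e+08 for the compressor, i.e. 82.89 dB.
Required insertion loss = 87.1 − 82.89 = 4.21 dB.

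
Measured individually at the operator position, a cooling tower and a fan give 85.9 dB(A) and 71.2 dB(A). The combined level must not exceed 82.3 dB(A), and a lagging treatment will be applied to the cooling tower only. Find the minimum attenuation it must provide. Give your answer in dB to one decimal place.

4.0 dB

The untreated sources together contribute 10^(71.2/10) = 1.318e+07, i.e. 71.20 dB(A).
To meet 82.3 dB(A) overall, the treated cooling tower may contribute at most 10^(82.3/10) − 1.318e+07 = 1.566e+08, i.e. 81.95 dB(A).
Required insertion loss = 85.9 − 81.95 = 3.95 dB.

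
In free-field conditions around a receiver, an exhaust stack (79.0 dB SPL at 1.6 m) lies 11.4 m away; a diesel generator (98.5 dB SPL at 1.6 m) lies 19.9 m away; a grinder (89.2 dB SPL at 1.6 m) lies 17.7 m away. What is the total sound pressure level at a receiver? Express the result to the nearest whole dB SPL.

Apply inverse-square spreading to bring every level to the receiver, then sum 10^(L/10).
exhaust stack: 79.0 − 20·log₁₀(11.4/1.6) = 79.0 − 17.06 = 61.94 dB SPL.
diesel generator: 98.5 − 20·log₁₀(19.9/1.6) = 98.5 − 21.89 = 76.61 dB SPL.
grinder: 89.2 − 20·log₁₀(17.7/1.6) = 89.2 − 20.88 = 68.32 dB SPL.
Σ 10^(L/10) = 5.413e+07 → L_total = 10·log₁₀(5.413e+07) = 77.33 dB SPL.

77 dB SPL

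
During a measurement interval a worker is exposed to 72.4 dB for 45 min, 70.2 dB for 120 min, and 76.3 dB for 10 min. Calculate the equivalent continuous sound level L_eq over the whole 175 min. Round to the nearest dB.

The energy average is taken in the linear domain: L_eq = 10·log₁₀[(Σ tᵢ·10^(Lᵢ/10))/T], T = 175 min.
Σ tᵢ·10^(Lᵢ/10) = 45·10^(72.4/10) + 120·10^(70.2/10) + 10·10^(76.3/10) = 2.465e+09.
L_eq = 10·log₁₀(2.465e+09/175) = 71.49 dB.

71 dB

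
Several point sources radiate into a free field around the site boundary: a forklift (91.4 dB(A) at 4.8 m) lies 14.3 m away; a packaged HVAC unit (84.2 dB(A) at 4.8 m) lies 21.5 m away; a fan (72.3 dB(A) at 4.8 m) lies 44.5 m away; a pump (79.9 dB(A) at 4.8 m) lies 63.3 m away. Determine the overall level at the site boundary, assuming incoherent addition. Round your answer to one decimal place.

Apply inverse-square spreading to bring every level to the receiver, then sum 10^(L/10).
forklift: 91.4 − 20·log₁₀(14.3/4.8) = 91.4 − 9.48 = 81.92 dB(A).
packaged HVAC unit: 84.2 − 20·log₁₀(21.5/4.8) = 84.2 − 13.02 = 71.18 dB(A).
fan: 72.3 − 20·log₁₀(44.5/4.8) = 72.3 − 19.34 = 52.96 dB(A).
pump: 79.9 − 20·log₁₀(63.3/4.8) = 79.9 − 22.40 = 57.50 dB(A).
Σ 10^(L/10) = 1.694e+08 → L_total = 10·log₁₀(1.694e+08) = 82.29 dB(A).

82.3 dB(A)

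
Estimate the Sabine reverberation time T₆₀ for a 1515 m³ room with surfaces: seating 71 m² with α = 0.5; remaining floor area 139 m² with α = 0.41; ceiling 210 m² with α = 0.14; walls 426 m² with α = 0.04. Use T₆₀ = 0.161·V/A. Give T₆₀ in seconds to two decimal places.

Summing Sᵢαᵢ: 71·0.5 + 139·0.41 + 210·0.14 + 426·0.04 = 138.93 m².
T₆₀ = 0.161 × 1515 / 138.93 = 1.756 s.

1.76 s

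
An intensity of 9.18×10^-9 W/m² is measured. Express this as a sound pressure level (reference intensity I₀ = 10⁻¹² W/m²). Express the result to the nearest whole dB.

40 dB

L = 10·log₁₀(I/I₀) = 10·log₁₀(9.18×10^-9/10⁻¹²) = 10·log₁₀(9.18×10^3).
L = 10·(0.9628 + 3) = 39.63 dB.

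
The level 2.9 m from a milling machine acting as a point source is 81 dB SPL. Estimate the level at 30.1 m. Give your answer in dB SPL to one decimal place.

For a point source, L₂ = L₁ − 20·log₁₀(r₂/r₁).
L₂ = 81 − 20·log₁₀(30.1/2.9) = 81 − 20.323 = 60.68 dB SPL.

60.7 dB SPL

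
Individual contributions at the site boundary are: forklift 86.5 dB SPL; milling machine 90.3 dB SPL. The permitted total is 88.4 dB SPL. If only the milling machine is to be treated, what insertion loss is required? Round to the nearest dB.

The untreated sources together contribute 10^(86.5/10) = 4.467e+08, i.e. 86.50 dB SPL.
To meet 88.4 dB SPL overall, the treated milling machine may contribute at most 10^(88.4/10) − 4.467e+08 = 2.451e+08, i.e. 83.89 dB SPL.
Required insertion loss = 90.3 − 83.89 = 6.41 dB.

6 dB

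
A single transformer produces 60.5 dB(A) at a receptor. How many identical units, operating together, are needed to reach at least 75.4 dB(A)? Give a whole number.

31

The shortfall is 75.4 − 60.5 = 14.9 dB, and N units add 10·log₁₀ N, so need 10·log₁₀ N ≥ 14.9.
N ≥ 10^(14.9/10) = 30.903, so N = 31.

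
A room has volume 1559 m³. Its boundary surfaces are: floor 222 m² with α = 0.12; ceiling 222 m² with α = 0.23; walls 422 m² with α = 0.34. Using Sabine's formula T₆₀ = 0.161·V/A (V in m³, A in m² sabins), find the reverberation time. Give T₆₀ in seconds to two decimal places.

Summing Sᵢαᵢ: 222·0.12 + 222·0.23 + 422·0.34 = 221.18 m².
T₆₀ = 0.161·V/A = 0.161·1559/221.18 = 1.135 s.

1.13 s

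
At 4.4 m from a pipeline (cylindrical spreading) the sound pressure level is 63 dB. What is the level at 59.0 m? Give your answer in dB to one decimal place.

Cylindrical spreading from a line source gives a 10·log₁₀(r₂/r₁) drop.
L₂ = 63 − 10·log₁₀(59.0/4.4) = 63 − 11.274 = 51.73 dB.

51.7 dB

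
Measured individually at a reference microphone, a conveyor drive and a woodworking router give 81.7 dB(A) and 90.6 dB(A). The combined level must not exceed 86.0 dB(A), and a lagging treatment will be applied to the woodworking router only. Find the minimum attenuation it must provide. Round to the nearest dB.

7 dB

The untreated sources together contribute 10^(81.7/10) = 1.479e+08, i.e. 81.70 dB(A).
The limit corresponds to 10^(86.0/10) = 3.981e+08; subtracting the fixed part leaves 2.502e+08 for the woodworking router, i.e. 83.98 dB(A).
Required insertion loss = 90.6 − 83.98 = 6.62 dB.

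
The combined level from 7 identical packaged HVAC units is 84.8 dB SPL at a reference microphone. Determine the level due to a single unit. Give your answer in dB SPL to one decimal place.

7 equal contributions raise the level by 10·log₁₀ 7 = 8.451 dB, so each unit alone gives 84.8 − 8.451.

76.3 dB SPL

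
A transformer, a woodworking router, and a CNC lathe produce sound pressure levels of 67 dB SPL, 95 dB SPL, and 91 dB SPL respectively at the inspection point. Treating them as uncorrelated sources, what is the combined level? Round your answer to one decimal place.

Incoherent sources combine by intensity addition: L_total = 10·log₁₀(Σ 10^(L_i/10)).
Σ 10^(L/10) = 10^(67/10) + 10^(95/10) + 10^(91/10) = 4.426e+09.
L_total = 10·log₁₀(4.426e+09) = 96.46 dB SPL.

96.5 dB SPL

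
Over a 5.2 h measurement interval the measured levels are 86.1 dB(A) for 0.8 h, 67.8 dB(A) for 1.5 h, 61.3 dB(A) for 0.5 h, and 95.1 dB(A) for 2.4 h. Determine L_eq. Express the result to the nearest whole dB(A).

Weight each interval's intensity by its duration and average over T = 5.2 h:
Σ tᵢ·10^(Lᵢ/10) = 0.8·10^(86.1/10) + 1.5·10^(67.8/10) + 0.5·10^(61.3/10) + 2.4·10^(95.1/10) = 8.102e+09.
L_eq = 10·log₁₀(8.102e+09/5.2) = 91.93 dB(A).

92 dB(A)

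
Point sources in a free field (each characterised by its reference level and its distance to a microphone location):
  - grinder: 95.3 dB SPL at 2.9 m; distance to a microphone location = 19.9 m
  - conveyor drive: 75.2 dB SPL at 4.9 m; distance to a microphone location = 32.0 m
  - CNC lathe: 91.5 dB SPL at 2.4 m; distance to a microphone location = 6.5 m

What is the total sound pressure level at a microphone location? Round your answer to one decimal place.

84.2 dB SPL

First find each source's level at the receiver (point-source: −20·log₁₀(r/r_ref)), then combine on an intensity basis.
grinder: 95.3 − 20·log₁₀(19.9/2.9) = 95.3 − 16.73 = 78.57 dB SPL.
conveyor drive: 75.2 − 20·log₁₀(32.0/4.9) = 75.2 − 16.30 = 58.90 dB SPL.
CNC lathe: 91.5 − 20·log₁₀(6.5/2.4) = 91.5 − 8.65 = 82.85 dB SPL.
Σ 10^(L/10) = 2.653e+08 → L_total = 10·log₁₀(2.653e+08) = 84.24 dB SPL.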